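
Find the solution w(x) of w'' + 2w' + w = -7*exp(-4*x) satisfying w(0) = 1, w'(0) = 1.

w = -7*exp(-4*x)/9 + 16*exp(-x)/9 - x*exp(-x)/3

Characteristic equation r² + 2r + 1 = 0 has discriminant (2)² - 4·(1) = 0, so r = -1 is a repeated root.
Hence w_h = (C1 + C2*x)*exp(-x).
Try w_p = A*exp(-4*x). Substituting into the equation and dividing by exp(-4*x) gives A = -7/9, so w_p = -7*exp(-4*x)/9.
General solution: w = -7*exp(-4*x)/9 + C1*exp(-x) + C2*x*exp(-x).
Apply the initial conditions: w(0) = -7/9 + C1 = 1 and w'(0) = 28/9 + C2 - C1 = 1. Solving gives C1 = 16/9, C2 = -1/3.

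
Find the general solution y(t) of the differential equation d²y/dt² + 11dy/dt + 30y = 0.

y = C1*exp(-5*t) + C2*exp(-6*t)

Characteristic equation r² + 11r + 30 = 0 factors as (r + 5)(r + 6) = 0, so r = -5, -6.
Hence y_h = C1*exp(-5*t) + C2*exp(-6*t).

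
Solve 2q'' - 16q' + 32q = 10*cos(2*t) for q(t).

q = -sin(2*t)/5 + 3*cos(2*t)/20 + C1*exp(4*t) + C2*t*exp(4*t)

Divide through by 2: q'' - 8q' + 16q = 5*cos(2*t).
Characteristic equation r² - 8r + 16 = 0 has discriminant (-8)² - 4·(16) = 0, so r = 4 is a repeated root.
Hence q_h = (C1 + C2*t)*exp(4*t).
Try q_p = A*cos(2*t) + B*sin(2*t). Substituting and equating the coefficients of cos(2t) and sin(2t) gives A = 3/20, B = -1/5, so q_p = -sin(2*t)/5 + 3*cos(2*t)/20.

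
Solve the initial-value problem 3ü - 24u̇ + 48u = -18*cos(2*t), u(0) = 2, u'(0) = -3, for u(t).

u = -9*cos(2*t)/50 + 6*sin(2*t)/25 + 109*exp(4*t)/50 - 61*t*exp(4*t)/5

Divide through by 3: u'' - 8u' + 16u = -6*cos(2*t).
Characteristic equation r² - 8r + 16 = 0 has discriminant (-8)² - 4·(16) = 0, so r = 4 is a repeated root.
Hence u_h = (C1 + C2*t)*exp(4*t).
Try u_p = A*cos(2*t) + B*sin(2*t). Substituting and equating the coefficients of cos(2t) and sin(2t) gives A = -9/50, B = 6/25, so u_p = -9*cos(2*t)/50 + 6*sin(2*t)/25.
General solution: u = -9*cos(2*t)/50 + 6*sin(2*t)/25 + C1*exp(4*t) + C2*t*exp(4*t).
Apply the initial conditions: u(0) = -9/50 + C1 = 2 and u'(0) = 12/25 + C2 + 4*C1 = -3. Solving gives C1 = 109/50, C2 = -61/5.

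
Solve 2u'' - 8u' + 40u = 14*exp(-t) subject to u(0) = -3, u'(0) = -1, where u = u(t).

u = 7*exp(-t)/25 - 82*cos(4*t)*exp(2*t)/25 + 73*exp(2*t)*sin(4*t)/50

Divide through by 2: u'' - 4u' + 20u = 7*exp(-t).
Characteristic equation r² - 4r + 20 = 0 has discriminant (-4)² - 4·(20) = -64 < 0, so r = 2 ± 4i.
Hence u_h = C1*cos(4*t)*exp(2*t) + C2*exp(2*t)*sin(4*t).
Try u_p = A*exp(-t). Substituting into the equation and dividing by exp(-t) gives A = 7/25, so u_p = 7*exp(-t)/25.
General solution: u = 7*exp(-t)/25 + C1*cos(4*t)*exp(2*t) + C2*exp(2*t)*sin(4*t).
Apply the initial conditions: u(0) = 7/25 + C1 = -3 and u'(0) = -7/25 + 2*C1 + 4*C2 = -1. Solving gives C1 = -82/25, C2 = 73/50.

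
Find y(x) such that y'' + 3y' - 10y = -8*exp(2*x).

Characteristic equation r² + 3r - 10 = 0 factors as (r + 5)(r - 2) = 0, so r = -5, 2.
Hence y_h = C1*exp(-5*x) + C2*exp(2*x).
Since exp(2*x) solves the homogeneous equation (r = 2 is a root of multiplicity 1), multiply the trial by x. Try y_p = A*x*exp(2*x). Substituting into the equation and dividing by exp(2*x) gives A = -8/7, so y_p = -8*x*exp(2*x)/7.

y = C1*exp(-5*x) + C2*exp(2*x) - 8*x*exp(2*x)/7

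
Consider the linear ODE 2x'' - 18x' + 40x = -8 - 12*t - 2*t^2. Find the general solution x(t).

x = -1401/4000 - 69*t/200 - t**2/20 + C1*exp(5*t) + C2*exp(4*t)

Divide through by 2: x'' - 9x' + 20x = -4 - t^2 - 6*t.
Characteristic equation r² - 9r + 20 = 0 factors as (r - 5)(r - 4) = 0, so r = 5, 4.
Hence x_h = C1*exp(5*t) + C2*exp(4*t).
For the particular solution try x_p = A0 + A1*t + A2*t^2. Substituting and matching coefficients of each power of t gives A0 = -1401/4000, A1 = -69/200, A2 = -1/20, so x_p = -1401/4000 - 69*t/200 - t^2/20.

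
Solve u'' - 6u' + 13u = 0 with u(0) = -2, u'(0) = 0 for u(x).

Characteristic equation r² - 6r + 13 = 0 has discriminant (-6)² - 4·(13) = -16 < 0, so r = 3 ± 2i.
Hence u_h = C1*cos(2*x)*exp(3*x) + C2*exp(3*x)*sin(2*x).
Apply the initial conditions: u(0) = C1 = -2 and u'(0) = 2*C2 + 3*C1 = 0. Solving gives C1 = -2, C2 = 3.

u = -2*cos(2*x)*exp(3*x) + 3*exp(3*x)*sin(2*x)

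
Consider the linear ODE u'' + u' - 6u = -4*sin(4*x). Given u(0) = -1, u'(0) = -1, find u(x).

u = -24*exp(2*x)/25 - 9*exp(-3*x)/125 + 4*cos(4*x)/125 + 22*sin(4*x)/125

Characteristic equation r² + r - 6 = 0 factors as (r - 2)(r + 3) = 0, so r = 2, -3.
Hence u_h = C1*exp(2*x) + C2*exp(-3*x).
Try u_p = A*cos(4*x) + B*sin(4*x). Substituting and equating the coefficients of cos(4x) and sin(4x) gives A = 4/125, B = 22/125, so u_p = 4*cos(4*x)/125 + 22*sin(4*x)/125.
General solution: u = 4*cos(4*x)/125 + 22*sin(4*x)/125 + C1*exp(2*x) + C2*exp(-3*x).
Apply the initial conditions: u(0) = 4/125 + C1 + C2 = -1 and u'(0) = 88/125 - 3*C2 + 2*C1 = -1. Solving gives C1 = -24/25, C2 = -9/125.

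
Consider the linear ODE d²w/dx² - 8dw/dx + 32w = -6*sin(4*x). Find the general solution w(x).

Characteristic equation r² - 8r + 32 = 0 has discriminant (-8)² - 4·(32) = -64 < 0, so r = 4 ± 4i.
Hence w_h = C1*cos(4*x)*exp(4*x) + C2*exp(4*x)*sin(4*x).
Try w_p = A*cos(4*x) + B*sin(4*x). Substituting and equating the coefficients of cos(4x) and sin(4x) gives A = -3/20, B = -3/40, so w_p = -3*cos(4*x)/20 - 3*sin(4*x)/40.

w = -3*cos(4*x)/20 - 3*sin(4*x)/40 + C1*cos(4*x)*exp(4*x) + C2*exp(4*x)*sin(4*x)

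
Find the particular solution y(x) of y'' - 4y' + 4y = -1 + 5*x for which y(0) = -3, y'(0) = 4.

Characteristic equation r² - 4r + 4 = 0 has discriminant (-4)² - 4·(4) = 0, so r = 2 is a repeated root.
Hence y_h = (C1 + C2*x)*exp(2*x).
For the particular solution try y_p = A0 + A1*x. Substituting and matching coefficients of each power of x gives A0 = 1, A1 = 5/4, so y_p = 1 + 5*x/4.
General solution: y = 1 + 5*x/4 + C1*exp(2*x) + C2*x*exp(2*x).
Apply the initial conditions: y(0) = 1 + C1 = -3 and y'(0) = 5/4 + C2 + 2*C1 = 4. Solving gives C1 = -4, C2 = 43/4.

y = 1 - 4*exp(2*x) + 5*x/4 + 43*x*exp(2*x)/4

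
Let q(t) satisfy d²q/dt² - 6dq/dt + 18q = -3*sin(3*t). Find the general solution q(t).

Characteristic equation r² - 6r + 18 = 0 has discriminant (-6)² - 4·(18) = -36 < 0, so r = 3 ± 3i.
Hence q_h = C1*cos(3*t)*exp(3*t) + C2*exp(3*t)*sin(3*t).
Try q_p = A*cos(3*t) + B*sin(3*t). Substituting and equating the coefficients of cos(3t) and sin(3t) gives A = -2/15, B = -1/15, so q_p = -2*cos(3*t)/15 - sin(3*t)/15.

q = -2*cos(3*t)/15 - sin(3*t)/15 + C1*cos(3*t)*exp(3*t) + C2*exp(3*t)*sin(3*t)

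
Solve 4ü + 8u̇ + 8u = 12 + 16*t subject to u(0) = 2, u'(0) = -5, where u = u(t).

Divide through by 4: u'' + 2u' + 2u = 3 + 4*t.
Characteristic equation r² + 2r + 2 = 0 has discriminant (2)² - 4·(2) = -4 < 0, so r = -1 ± i.
Hence u_h = C1*cos(t)*exp(-t) + C2*exp(-t)*sin(t).
For the particular solution try u_p = A0 + A1*t. Substituting and matching coefficients of each power of t gives A0 = -1/2, A1 = 2, so u_p = -1/2 + 2*t.
General solution: u = -1/2 + 2*t + C1*cos(t)*exp(-t) + C2*exp(-t)*sin(t).
Apply the initial conditions: u(0) = -1/2 + C1 = 2 and u'(0) = 2 + C2 - C1 = -5. Solving gives C1 = 5/2, C2 = -9/2.

u = -1/2 + 2*t - 9*exp(-t)*sin(t)/2 + 5*cos(t)*exp(-t)/2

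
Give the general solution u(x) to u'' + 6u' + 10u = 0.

u = C1*cos(x)*exp(-3*x) + C2*exp(-3*x)*sin(x)

Characteristic equation r² + 6r + 10 = 0 has discriminant (6)² - 4·(10) = -4 < 0, so r = -3 ± i.
Hence u_h = C1*cos(x)*exp(-3*x) + C2*exp(-3*x)*sin(x).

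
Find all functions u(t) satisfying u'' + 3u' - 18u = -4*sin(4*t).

Characteristic equation r² + 3r - 18 = 0 factors as (r - 3)(r + 6) = 0, so r = 3, -6.
Hence u_h = C1*exp(3*t) + C2*exp(-6*t).
Try u_p = A*cos(4*t) + B*sin(4*t). Substituting and equating the coefficients of cos(4t) and sin(4t) gives A = 12/325, B = 34/325, so u_p = 12*cos(4*t)/325 + 34*sin(4*t)/325.

u = 12*cos(4*t)/325 + 34*sin(4*t)/325 + C1*exp(3*t) + C2*exp(-6*t)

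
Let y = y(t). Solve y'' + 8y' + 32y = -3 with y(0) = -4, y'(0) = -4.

y = -3/32 - 157*exp(-4*t)*sin(4*t)/32 - 125*cos(4*t)*exp(-4*t)/32

Characteristic equation r² + 8r + 32 = 0 has discriminant (8)² - 4·(32) = -64 < 0, so r = -4 ± 4i.
Hence y_h = C1*cos(4*t)*exp(-4*t) + C2*exp(-4*t)*sin(4*t).
For the particular solution try y_p = A0. Substituting and matching coefficients of each power of t gives A0 = -3/32, so y_p = -3/32.
General solution: y = -3/32 + C1*cos(4*t)*exp(-4*t) + C2*exp(-4*t)*sin(4*t).
Apply the initial conditions: y(0) = -3/32 + C1 = -4 and y'(0) = -4*C1 + 4*C2 = -4. Solving gives C1 = -125/32, C2 = -157/32.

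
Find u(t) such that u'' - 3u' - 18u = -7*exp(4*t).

Characteristic equation r² - 3r - 18 = 0 factors as (r - 6)(r + 3) = 0, so r = 6, -3.
Hence u_h = C1*exp(6*t) + C2*exp(-3*t).
Try u_p = A*exp(4*t). Substituting into the equation and dividing by exp(4*t) gives A = 1/2, so u_p = exp(4*t)/2.

u = exp(4*t)/2 + C1*exp(6*t) + C2*exp(-3*t)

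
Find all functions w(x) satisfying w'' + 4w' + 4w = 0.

w = C1*exp(-2*x) + C2*x*exp(-2*x)

Characteristic equation r² + 4r + 4 = 0 has discriminant (4)² - 4·(4) = 0, so r = -2 is a repeated root.
Hence w_h = (C1 + C2*x)*exp(-2*x).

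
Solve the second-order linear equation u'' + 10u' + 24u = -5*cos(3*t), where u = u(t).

u = -2*sin(3*t)/15 - cos(3*t)/15 + C1*exp(-6*t) + C2*exp(-4*t)

Characteristic equation r² + 10r + 24 = 0 factors as (r + 6)(r + 4) = 0, so r = -6, -4.
Hence u_h = C1*exp(-6*t) + C2*exp(-4*t).
Try u_p = A*cos(3*t) + B*sin(3*t). Substituting and equating the coefficients of cos(3t) and sin(3t) gives A = -1/15, B = -2/15, so u_p = -2*sin(3*t)/15 - cos(3*t)/15.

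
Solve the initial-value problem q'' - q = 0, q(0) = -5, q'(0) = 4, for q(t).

Characteristic equation r² - 1 = 0 factors as (r - 1)(r + 1) = 0, so r = 1, -1.
Hence q_h = C1*exp(t) + C2*exp(-t).
Apply the initial conditions: q(0) = C1 + C2 = -5 and q'(0) = C1 - C2 = 4. Solving gives C1 = -1/2, C2 = -9/2.

q = -9*exp(-t)/2 - exp(t)/2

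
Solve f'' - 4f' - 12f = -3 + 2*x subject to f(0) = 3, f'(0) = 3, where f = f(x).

f = 11/36 - x/6 + 13*exp(-2*x)/8 + 77*exp(6*x)/72

Characteristic equation r² - 4r - 12 = 0 factors as (r - 6)(r + 2) = 0, so r = 6, -2.
Hence f_h = C1*exp(6*x) + C2*exp(-2*x).
For the particular solution try f_p = A0 + A1*x. Substituting and matching coefficients of each power of x gives A0 = 11/36, A1 = -1/6, so f_p = 11/36 - x/6.
General solution: f = 11/36 - x/6 + C1*exp(6*x) + C2*exp(-2*x).
Apply the initial conditions: f(0) = 11/36 + C1 + C2 = 3 and f'(0) = -1/6 - 2*C2 + 6*C1 = 3. Solving gives C1 = 77/72, C2 = 13/8.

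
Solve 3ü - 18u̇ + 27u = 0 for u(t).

Divide through by 3: u'' - 6u' + 9u = 0.
Characteristic equation r² - 6r + 9 = 0 has discriminant (-6)² - 4·(9) = 0, so r = 3 is a repeated root.
Hence u_h = (C1 + C2*t)*exp(3*t).

u = C1*exp(3*t) + C2*t*exp(3*t)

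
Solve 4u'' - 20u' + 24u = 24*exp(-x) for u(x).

u = exp(-x)/2 + C1*exp(2*x) + C2*exp(3*x)

Divide through by 4: u'' - 5u' + 6u = 6*exp(-x).
Characteristic equation r² - 5r + 6 = 0 factors as (r - 2)(r - 3) = 0, so r = 2, 3.
Hence u_h = C1*exp(2*x) + C2*exp(3*x).
Try u_p = A*exp(-x). Substituting into the equation and dividing by exp(-x) gives A = 1/2, so u_p = exp(-x)/2.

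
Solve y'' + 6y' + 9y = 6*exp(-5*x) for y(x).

Characteristic equation r² + 6r + 9 = 0 has discriminant (6)² - 4·(9) = 0, so r = -3 is a repeated root.
Hence y_h = (C1 + C2*x)*exp(-3*x).
Try y_p = A*exp(-5*x). Substituting into the equation and dividing by exp(-5*x) gives A = 3/2, so y_p = 3*exp(-5*x)/2.

y = 3*exp(-5*x)/2 + C1*exp(-3*x) + C2*x*exp(-3*x)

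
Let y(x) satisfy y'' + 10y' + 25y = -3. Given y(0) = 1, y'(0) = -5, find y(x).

y = -3/25 + 28*exp(-5*x)/25 + 3*x*exp(-5*x)/5

Characteristic equation r² + 10r + 25 = 0 has discriminant (10)² - 4·(25) = 0, so r = -5 is a repeated root.
Hence y_h = (C1 + C2*x)*exp(-5*x).
For the particular solution try y_p = A0. Substituting and matching coefficients of each power of x gives A0 = -3/25, so y_p = -3/25.
General solution: y = -3/25 + C1*exp(-5*x) + C2*x*exp(-5*x).
Apply the initial conditions: y(0) = -3/25 + C1 = 1 and y'(0) = C2 - 5*C1 = -5. Solving gives C1 = 28/25, C2 = 3/5.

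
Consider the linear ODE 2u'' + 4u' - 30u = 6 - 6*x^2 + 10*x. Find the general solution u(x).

u = -79/375 - 7*x/25 + x**2/5 + C1*exp(3*x) + C2*exp(-5*x)

Divide through by 2: u'' + 2u' - 15u = 3 - 3*x^2 + 5*x.
Characteristic equation r² + 2r - 15 = 0 factors as (r - 3)(r + 5) = 0, so r = 3, -5.
Hence u_h = C1*exp(3*x) + C2*exp(-5*x).
For the particular solution try u_p = A0 + A1*x + A2*x^2. Substituting and matching coefficients of each power of x gives A0 = -79/375, A1 = -7/25, A2 = 1/5, so u_p = -79/375 - 7*x/25 + x^2/5.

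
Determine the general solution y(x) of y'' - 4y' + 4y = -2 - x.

y = -3/4 - x/4 + C1*exp(2*x) + C2*x*exp(2*x)

Characteristic equation r² - 4r + 4 = 0 has discriminant (-4)² - 4·(4) = 0, so r = 2 is a repeated root.
Hence y_h = (C1 + C2*x)*exp(2*x).
For the particular solution try y_p = A0 + A1*x. Substituting and matching coefficients of each power of x gives A0 = -3/4, A1 = -1/4, so y_p = -3/4 - x/4.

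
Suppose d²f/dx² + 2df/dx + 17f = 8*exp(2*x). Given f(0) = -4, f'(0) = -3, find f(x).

Characteristic equation r² + 2r + 17 = 0 has discriminant (2)² - 4·(17) = -64 < 0, so r = -1 ± 4i.
Hence f_h = C1*cos(4*x)*exp(-x) + C2*exp(-x)*sin(4*x).
Try f_p = A*exp(2*x). Substituting into the equation and dividing by exp(2*x) gives A = 8/25, so f_p = 8*exp(2*x)/25.
General solution: f = 8*exp(2*x)/25 + C1*cos(4*x)*exp(-x) + C2*exp(-x)*sin(4*x).
Apply the initial conditions: f(0) = 8/25 + C1 = -4 and f'(0) = 16/25 - C1 + 4*C2 = -3. Solving gives C1 = -108/25, C2 = -199/100.

f = 8*exp(2*x)/25 - 199*exp(-x)*sin(4*x)/100 - 108*cos(4*x)*exp(-x)/25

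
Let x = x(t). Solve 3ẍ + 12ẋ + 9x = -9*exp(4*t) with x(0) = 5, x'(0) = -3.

x = -17*exp(-3*t)/14 - 3*exp(4*t)/35 + 63*exp(-t)/10

Divide through by 3: x'' + 4x' + 3x = -3*exp(4*t).
Characteristic equation r² + 4r + 3 = 0 factors as (r + 3)(r + 1) = 0, so r = -3, -1.
Hence x_h = C1*exp(-3*t) + C2*exp(-t).
Try x_p = A*exp(4*t). Substituting into the equation and dividing by exp(4*t) gives A = -3/35, so x_p = -3*exp(4*t)/35.
General solution: x = -3*exp(4*t)/35 + C1*exp(-3*t) + C2*exp(-t).
Apply the initial conditions: x(0) = -3/35 + C1 + C2 = 5 and x'(0) = -12/35 - C2 - 3*C1 = -3. Solving gives C1 = -17/14, C2 = 63/10.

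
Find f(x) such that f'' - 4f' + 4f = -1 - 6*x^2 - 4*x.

f = -7/2 - 4*x - 3*x**2/2 + C1*exp(2*x) + C2*x*exp(2*x)

Characteristic equation r² - 4r + 4 = 0 has discriminant (-4)² - 4·(4) = 0, so r = 2 is a repeated root.
Hence f_h = (C1 + C2*x)*exp(2*x).
For the particular solution try f_p = A0 + A1*x + A2*x^2. Substituting and matching coefficients of each power of x gives A0 = -7/2, A1 = -4, A2 = -3/2, so f_p = -7/2 - 4*x - 3*x^2/2.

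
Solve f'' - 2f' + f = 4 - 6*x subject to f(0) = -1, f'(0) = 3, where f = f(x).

f = -8 - 6*x + 7*exp(x) + 2*x*exp(x)

Characteristic equation r² - 2r + 1 = 0 has discriminant (-2)² - 4·(1) = 0, so r = 1 is a repeated root.
Hence f_h = (C1 + C2*x)*exp(x).
For the particular solution try f_p = A0 + A1*x. Substituting and matching coefficients of each power of x gives A0 = -8, A1 = -6, so f_p = -8 - 6*x.
General solution: f = -8 - 6*x + C1*exp(x) + C2*x*exp(x).
Apply the initial conditions: f(0) = -8 + C1 = -1 and f'(0) = -6 + C1 + C2 = 3. Solving gives C1 = 7, C2 = 2.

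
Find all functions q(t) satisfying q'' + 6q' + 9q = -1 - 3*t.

Characteristic equation r² + 6r + 9 = 0 has discriminant (6)² - 4·(9) = 0, so r = -3 is a repeated root.
Hence q_h = (C1 + C2*t)*exp(-3*t).
For the particular solution try q_p = A0 + A1*t. Substituting and matching coefficients of each power of t gives A0 = 1/9, A1 = -1/3, so q_p = 1/9 - t/3.

q = 1/9 - t/3 + C1*exp(-3*t) + C2*t*exp(-3*t)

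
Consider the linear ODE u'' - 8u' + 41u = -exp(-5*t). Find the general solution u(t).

u = -exp(-5*t)/106 + C1*cos(5*t)*exp(4*t) + C2*exp(4*t)*sin(5*t)

Characteristic equation r² - 8r + 41 = 0 has discriminant (-8)² - 4·(41) = -100 < 0, so r = 4 ± 5i.
Hence u_h = C1*cos(5*t)*exp(4*t) + C2*exp(4*t)*sin(5*t).
Try u_p = A*exp(-5*t). Substituting into the equation and dividing by exp(-5*t) gives A = -1/106, so u_p = -exp(-5*t)/106.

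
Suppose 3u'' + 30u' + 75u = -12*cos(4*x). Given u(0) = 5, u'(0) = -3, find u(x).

Divide through by 3: u'' + 10u' + 25u = -4*cos(4*x).
Characteristic equation r² + 10r + 25 = 0 has discriminant (10)² - 4·(25) = 0, so r = -5 is a repeated root.
Hence u_h = (C1 + C2*x)*exp(-5*x).
Try u_p = A*cos(4*x) + B*sin(4*x). Substituting and equating the coefficients of cos(4x) and sin(4x) gives A = -36/1681, B = -160/1681, so u_p = -160*sin(4*x)/1681 - 36*cos(4*x)/1681.
General solution: u = -160*sin(4*x)/1681 - 36*cos(4*x)/1681 + C1*exp(-5*x) + C2*x*exp(-5*x).
Apply the initial conditions: u(0) = -36/1681 + C1 = 5 and u'(0) = -640/1681 + C2 - 5*C1 = -3. Solving gives C1 = 8441/1681, C2 = 922/41.

u = -160*sin(4*x)/1681 - 36*cos(4*x)/1681 + 8441*exp(-5*x)/1681 + 922*x*exp(-5*x)/41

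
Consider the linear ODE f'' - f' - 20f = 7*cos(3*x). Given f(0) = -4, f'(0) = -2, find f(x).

f = -577*exp(5*x)/306 - 422*exp(-4*x)/225 - 203*cos(3*x)/850 - 21*sin(3*x)/850

Characteristic equation r² - r - 20 = 0 factors as (r + 4)(r - 5) = 0, so r = -4, 5.
Hence f_h = C1*exp(-4*x) + C2*exp(5*x).
Try f_p = A*cos(3*x) + B*sin(3*x). Substituting and equating the coefficients of cos(3x) and sin(3x) gives A = -203/850, B = -21/850, so f_p = -203*cos(3*x)/850 - 21*sin(3*x)/850.
General solution: f = -203*cos(3*x)/850 - 21*sin(3*x)/850 + C1*exp(-4*x) + C2*exp(5*x).
Apply the initial conditions: f(0) = -203/850 + C1 + C2 = -4 and f'(0) = -63/850 - 4*C1 + 5*C2 = -2. Solving gives C1 = -422/225, C2 = -577/306.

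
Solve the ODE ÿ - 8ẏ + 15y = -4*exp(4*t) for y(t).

y = 4*exp(4*t) + C1*exp(5*t) + C2*exp(3*t)

Characteristic equation r² - 8r + 15 = 0 factors as (r - 5)(r - 3) = 0, so r = 5, 3.
Hence y_h = C1*exp(5*t) + C2*exp(3*t).
Try y_p = A*exp(4*t). Substituting into the equation and dividing by exp(4*t) gives A = 4, so y_p = 4*exp(4*t).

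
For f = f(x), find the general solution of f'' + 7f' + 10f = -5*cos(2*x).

Characteristic equation r² + 7r + 10 = 0 factors as (r + 5)(r + 2) = 0, so r = -5, -2.
Hence f_h = C1*exp(-5*x) + C2*exp(-2*x).
Try f_p = A*cos(2*x) + B*sin(2*x). Substituting and equating the coefficients of cos(2x) and sin(2x) gives A = -15/116, B = -35/116, so f_p = -35*sin(2*x)/116 - 15*cos(2*x)/116.

f = -35*sin(2*x)/116 - 15*cos(2*x)/116 + C1*exp(-5*x) + C2*exp(-2*x)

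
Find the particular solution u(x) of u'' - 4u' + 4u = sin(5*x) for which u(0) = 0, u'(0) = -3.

u = -21*sin(5*x)/841 - 20*exp(2*x)/841 + 20*cos(5*x)/841 - 82*x*exp(2*x)/29

Characteristic equation r² - 4r + 4 = 0 has discriminant (-4)² - 4·(4) = 0, so r = 2 is a repeated root.
Hence u_h = (C1 + C2*x)*exp(2*x).
Try u_p = A*cos(5*x) + B*sin(5*x). Substituting and equating the coefficients of cos(5x) and sin(5x) gives A = 20/841, B = -21/841, so u_p = -21*sin(5*x)/841 + 20*cos(5*x)/841.
General solution: u = -21*sin(5*x)/841 + 20*cos(5*x)/841 + C1*exp(2*x) + C2*x*exp(2*x).
Apply the initial conditions: u(0) = 20/841 + C1 = 0 and u'(0) = -105/841 + C2 + 2*C1 = -3. Solving gives C1 = -20/841, C2 = -82/29.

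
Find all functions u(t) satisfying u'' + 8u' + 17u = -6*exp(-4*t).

Characteristic equation r² + 8r + 17 = 0 has discriminant (8)² - 4·(17) = -4 < 0, so r = -4 ± i.
Hence u_h = C1*cos(t)*exp(-4*t) + C2*exp(-4*t)*sin(t).
Try u_p = A*exp(-4*t). Substituting into the equation and dividing by exp(-4*t) gives A = -6, so u_p = -6*exp(-4*t).

u = -6*exp(-4*t) + C1*cos(t)*exp(-4*t) + C2*exp(-4*t)*sin(t)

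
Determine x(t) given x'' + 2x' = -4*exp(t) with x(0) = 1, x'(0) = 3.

x = 9/2 - 13*exp(-2*t)/6 - 4*exp(t)/3

Characteristic equation r² + 2r = 0 factors as (r + 2)r = 0, so r = -2, 0.
Hence x_h = C1*exp(-2*t) + C2.
Try x_p = A*exp(t). Substituting into the equation and dividing by exp(t) gives A = -4/3, so x_p = -4*exp(t)/3.
General solution: x = C2 - 4*exp(t)/3 + C1*exp(-2*t).
Apply the initial conditions: x(0) = -4/3 + C1 + C2 = 1 and x'(0) = -4/3 - 2*C1 = 3. Solving gives C1 = -13/6, C2 = 9/2.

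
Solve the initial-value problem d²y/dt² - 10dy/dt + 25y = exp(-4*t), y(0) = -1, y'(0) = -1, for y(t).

Characteristic equation r² - 10r + 25 = 0 has discriminant (-10)² - 4·(25) = 0, so r = 5 is a repeated root.
Hence y_h = (C1 + C2*t)*exp(5*t).
Try y_p = A*exp(-4*t). Substituting into the equation and dividing by exp(-4*t) gives A = 1/81, so y_p = exp(-4*t)/81.
General solution: y = exp(-4*t)/81 + C1*exp(5*t) + C2*t*exp(5*t).
Apply the initial conditions: y(0) = 1/81 + C1 = -1 and y'(0) = -4/81 + C2 + 5*C1 = -1. Solving gives C1 = -82/81, C2 = 37/9.

y = -82*exp(5*t)/81 + exp(-4*t)/81 + 37*t*exp(5*t)/9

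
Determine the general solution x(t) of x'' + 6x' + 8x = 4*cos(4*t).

Characteristic equation r² + 6r + 8 = 0 factors as (r + 2)(r + 4) = 0, so r = -2, -4.
Hence x_h = C1*exp(-2*t) + C2*exp(-4*t).
Try x_p = A*cos(4*t) + B*sin(4*t). Substituting and equating the coefficients of cos(4t) and sin(4t) gives A = -1/20, B = 3/20, so x_p = -cos(4*t)/20 + 3*sin(4*t)/20.

x = -cos(4*t)/20 + 3*sin(4*t)/20 + C1*exp(-2*t) + C2*exp(-4*t)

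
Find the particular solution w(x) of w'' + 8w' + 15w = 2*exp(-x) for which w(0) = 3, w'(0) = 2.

w = 8*exp(-3*x) - 21*exp(-5*x)/4 + exp(-x)/4

Characteristic equation r² + 8r + 15 = 0 factors as (r + 5)(r + 3) = 0, so r = -5, -3.
Hence w_h = C1*exp(-5*x) + C2*exp(-3*x).
Try w_p = A*exp(-x). Substituting into the equation and dividing by exp(-x) gives A = 1/4, so w_p = exp(-x)/4.
General solution: w = exp(-x)/4 + C1*exp(-5*x) + C2*exp(-3*x).
Apply the initial conditions: w(0) = 1/4 + C1 + C2 = 3 and w'(0) = -1/4 - 5*C1 - 3*C2 = 2. Solving gives C1 = -21/4, C2 = 8.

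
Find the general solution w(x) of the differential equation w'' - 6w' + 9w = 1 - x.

w = 1/27 - x/9 + C1*exp(3*x) + C2*x*exp(3*x)

Characteristic equation r² - 6r + 9 = 0 has discriminant (-6)² - 4·(9) = 0, so r = 3 is a repeated root.
Hence w_h = (C1 + C2*x)*exp(3*x).
For the particular solution try w_p = A0 + A1*x. Substituting and matching coefficients of each power of x gives A0 = 1/27, A1 = -1/9, so w_p = 1/27 - x/9.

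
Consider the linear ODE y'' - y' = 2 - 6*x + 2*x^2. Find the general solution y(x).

y = C2 + x**2 - 2*x**3/3 + C1*exp(x)

Characteristic equation r² - r = 0 factors as (r - 1)r = 0, so r = 1, 0.
Hence y_h = C1*exp(x) + C2.
Since 0 is a characteristic root (multiplicity 1), multiply the polynomial trial by x: try y_p = x*(A0 + A1*x + A2*x^2). Substituting and matching coefficients of each power of x gives A0 = 0, A1 = 1, A2 = -2/3, so y_p = x^2 - 2*x^3/3.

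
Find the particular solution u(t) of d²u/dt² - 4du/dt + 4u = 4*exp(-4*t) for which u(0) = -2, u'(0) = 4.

u = -19*exp(2*t)/9 + exp(-4*t)/9 + 26*t*exp(2*t)/3

Characteristic equation r² - 4r + 4 = 0 has discriminant (-4)² - 4·(4) = 0, so r = 2 is a repeated root.
Hence u_h = (C1 + C2*t)*exp(2*t).
Try u_p = A*exp(-4*t). Substituting into the equation and dividing by exp(-4*t) gives A = 1/9, so u_p = exp(-4*t)/9.
General solution: u = exp(-4*t)/9 + C1*exp(2*t) + C2*t*exp(2*t).
Apply the initial conditions: u(0) = 1/9 + C1 = -2 and u'(0) = -4/9 + C2 + 2*C1 = 4. Solving gives C1 = -19/9, C2 = 26/3.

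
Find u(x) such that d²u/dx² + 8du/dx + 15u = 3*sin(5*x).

u = -6*cos(5*x)/85 - 3*sin(5*x)/170 + C1*exp(-5*x) + C2*exp(-3*x)

Characteristic equation r² + 8r + 15 = 0 factors as (r + 5)(r + 3) = 0, so r = -5, -3.
Hence u_h = C1*exp(-5*x) + C2*exp(-3*x).
Try u_p = A*cos(5*x) + B*sin(5*x). Substituting and equating the coefficients of cos(5x) and sin(5x) gives A = -6/85, B = -3/170, so u_p = -6*cos(5*x)/85 - 3*sin(5*x)/170.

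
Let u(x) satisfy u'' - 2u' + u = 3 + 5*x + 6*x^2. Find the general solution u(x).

u = 49 + 6*x**2 + 29*x + C1*exp(x) + C2*x*exp(x)

Characteristic equation r² - 2r + 1 = 0 has discriminant (-2)² - 4·(1) = 0, so r = 1 is a repeated root.
Hence u_h = (C1 + C2*x)*exp(x).
For the particular solution try u_p = A0 + A1*x + A2*x^2. Substituting and matching coefficients of each power of x gives A0 = 49, A1 = 29, A2 = 6, so u_p = 49 + 6*x^2 + 29*x.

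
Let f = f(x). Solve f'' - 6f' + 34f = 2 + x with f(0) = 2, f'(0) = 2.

f = 37/578 + x/34 - 1109*exp(3*x)*sin(5*x)/1445 + 1119*cos(5*x)*exp(3*x)/578

Characteristic equation r² - 6r + 34 = 0 has discriminant (-6)² - 4·(34) = -100 < 0, so r = 3 ± 5i.
Hence f_h = C1*cos(5*x)*exp(3*x) + C2*exp(3*x)*sin(5*x).
For the particular solution try f_p = A0 + A1*x. Substituting and matching coefficients of each power of x gives A0 = 37/578, A1 = 1/34, so f_p = 37/578 + x/34.
General solution: f = 37/578 + x/34 + C1*cos(5*x)*exp(3*x) + C2*exp(3*x)*sin(5*x).
Apply the initial conditions: f(0) = 37/578 + C1 = 2 and f'(0) = 1/34 + 3*C1 + 5*C2 = 2. Solving gives C1 = 1119/578, C2 = -1109/1445.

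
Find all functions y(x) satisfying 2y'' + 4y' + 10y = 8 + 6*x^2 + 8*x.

y = 54/125 + 3*x**2/5 + 8*x/25 + C1*cos(2*x)*exp(-x) + C2*exp(-x)*sin(2*x)

Divide through by 2: y'' + 2y' + 5y = 4 + 3*x^2 + 4*x.
Characteristic equation r² + 2r + 5 = 0 has discriminant (2)² - 4·(5) = -16 < 0, so r = -1 ± 2i.
Hence y_h = C1*cos(2*x)*exp(-x) + C2*exp(-x)*sin(2*x).
For the particular solution try y_p = A0 + A1*x + A2*x^2. Substituting and matching coefficients of each power of x gives A0 = 54/125, A1 = 8/25, A2 = 3/5, so y_p = 54/125 + 3*x^2/5 + 8*x/25.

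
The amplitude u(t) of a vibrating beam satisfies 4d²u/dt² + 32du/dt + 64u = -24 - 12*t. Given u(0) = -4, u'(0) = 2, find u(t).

u = -9/32 - 119*exp(-4*t)/32 - 3*t/16 - 203*t*exp(-4*t)/16

Divide through by 4: u'' + 8u' + 16u = -6 - 3*t.
Characteristic equation r² + 8r + 16 = 0 has discriminant (8)² - 4·(16) = 0, so r = -4 is a repeated root.
Hence u_h = (C1 + C2*t)*exp(-4*t).
For the particular solution try u_p = A0 + A1*t. Substituting and matching coefficients of each power of t gives A0 = -9/32, A1 = -3/16, so u_p = -9/32 - 3*t/16.
General solution: u = -9/32 - 3*t/16 + C1*exp(-4*t) + C2*t*exp(-4*t).
Apply the initial conditions: u(0) = -9/32 + C1 = -4 and u'(0) = -3/16 + C2 - 4*C1 = 2. Solving gives C1 = -119/32, C2 = -203/16.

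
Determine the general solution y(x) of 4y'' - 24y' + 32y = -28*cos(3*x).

y = 7*cos(3*x)/325 + 126*sin(3*x)/325 + C1*exp(2*x) + C2*exp(4*x)

Divide through by 4: y'' - 6y' + 8y = -7*cos(3*x).
Characteristic equation r² - 6r + 8 = 0 factors as (r - 2)(r - 4) = 0, so r = 2, 4.
Hence y_h = C1*exp(2*x) + C2*exp(4*x).
Try y_p = A*cos(3*x) + B*sin(3*x). Substituting and equating the coefficients of cos(3x) and sin(3x) gives A = 7/325, B = 126/325, so y_p = 7*cos(3*x)/325 + 126*sin(3*x)/325.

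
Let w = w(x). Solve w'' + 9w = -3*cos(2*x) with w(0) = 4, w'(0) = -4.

w = -4*sin(3*x)/3 - 3*cos(2*x)/5 + 23*cos(3*x)/5

Characteristic equation r² + 9 = 0 has discriminant (0)² - 4·(9) = -36 < 0, so r = ± 3i.
Hence w_h = C1*cos(3*x) + C2*sin(3*x).
Try w_p = A*cos(2*x) + B*sin(2*x). Substituting and equating the coefficients of cos(2x) and sin(2x) gives A = -3/5, B = 0, so w_p = -3*cos(2*x)/5.
General solution: w = -3*cos(2*x)/5 + C1*cos(3*x) + C2*sin(3*x).
Apply the initial conditions: w(0) = -3/5 + C1 = 4 and w'(0) = 3*C2 = -4. Solving gives C1 = 23/5, C2 = -4/3.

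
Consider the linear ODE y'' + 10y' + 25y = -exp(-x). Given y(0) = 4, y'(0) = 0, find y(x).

y = -exp(-x)/16 + 65*exp(-5*x)/16 + 81*x*exp(-5*x)/4

Characteristic equation r² + 10r + 25 = 0 has discriminant (10)² - 4·(25) = 0, so r = -5 is a repeated root.
Hence y_h = (C1 + C2*x)*exp(-5*x).
Try y_p = A*exp(-x). Substituting into the equation and dividing by exp(-x) gives A = -1/16, so y_p = -exp(-x)/16.
General solution: y = -exp(-x)/16 + C1*exp(-5*x) + C2*x*exp(-5*x).
Apply the initial conditions: y(0) = -1/16 + C1 = 4 and y'(0) = 1/16 + C2 - 5*C1 = 0. Solving gives C1 = 65/16, C2 = 81/4.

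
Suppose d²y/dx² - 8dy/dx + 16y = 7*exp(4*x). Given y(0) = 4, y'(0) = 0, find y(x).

y = 4*exp(4*x) - 16*x*exp(4*x) + 7*x**2*exp(4*x)/2

Characteristic equation r² - 8r + 16 = 0 has discriminant (-8)² - 4·(16) = 0, so r = 4 is a repeated root.
Hence y_h = (C1 + C2*x)*exp(4*x).
Since exp(4*x) solves the homogeneous equation (r = 4 is a root of multiplicity 2), multiply the trial by x^2. Try y_p = A*x^2*exp(4*x). Substituting into the equation and dividing by exp(4*x) gives A = 7/2, so y_p = 7*x^2*exp(4*x)/2.
General solution: y = C1*exp(4*x) + 7*x^2*exp(4*x)/2 + C2*x*exp(4*x).
Apply the initial conditions: y(0) = C1 = 4 and y'(0) = C2 + 4*C1 = 0. Solving gives C1 = 4, C2 = -16.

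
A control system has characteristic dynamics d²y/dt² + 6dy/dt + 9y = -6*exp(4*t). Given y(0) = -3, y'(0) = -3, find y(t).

Characteristic equation r² + 6r + 9 = 0 has discriminant (6)² - 4·(9) = 0, so r = -3 is a repeated root.
Hence y_h = (C1 + C2*t)*exp(-3*t).
Try y_p = A*exp(4*t). Substituting into the equation and dividing by exp(4*t) gives A = -6/49, so y_p = -6*exp(4*t)/49.
General solution: y = -6*exp(4*t)/49 + C1*exp(-3*t) + C2*t*exp(-3*t).
Apply the initial conditions: y(0) = -6/49 + C1 = -3 and y'(0) = -24/49 + C2 - 3*C1 = -3. Solving gives C1 = -141/49, C2 = -78/7.

y = -141*exp(-3*t)/49 - 6*exp(4*t)/49 - 78*t*exp(-3*t)/7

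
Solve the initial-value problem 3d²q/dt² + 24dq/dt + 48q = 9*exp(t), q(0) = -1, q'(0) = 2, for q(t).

Divide through by 3: q'' + 8q' + 16q = 3*exp(t).
Characteristic equation r² + 8r + 16 = 0 has discriminant (8)² - 4·(16) = 0, so r = -4 is a repeated root.
Hence q_h = (C1 + C2*t)*exp(-4*t).
Try q_p = A*exp(t). Substituting into the equation and dividing by exp(t) gives A = 3/25, so q_p = 3*exp(t)/25.
General solution: q = 3*exp(t)/25 + C1*exp(-4*t) + C2*t*exp(-4*t).
Apply the initial conditions: q(0) = 3/25 + C1 = -1 and q'(0) = 3/25 + C2 - 4*C1 = 2. Solving gives C1 = -28/25, C2 = -13/5.

q = -28*exp(-4*t)/25 + 3*exp(t)/25 - 13*t*exp(-4*t)/5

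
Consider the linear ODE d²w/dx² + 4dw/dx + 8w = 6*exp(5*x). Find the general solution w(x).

Characteristic equation r² + 4r + 8 = 0 has discriminant (4)² - 4·(8) = -16 < 0, so r = -2 ± 2i.
Hence w_h = C1*cos(2*x)*exp(-2*x) + C2*exp(-2*x)*sin(2*x).
Try w_p = A*exp(5*x). Substituting into the equation and dividing by exp(5*x) gives A = 6/53, so w_p = 6*exp(5*x)/53.

w = 6*exp(5*x)/53 + C1*cos(2*x)*exp(-2*x) + C2*exp(-2*x)*sin(2*x)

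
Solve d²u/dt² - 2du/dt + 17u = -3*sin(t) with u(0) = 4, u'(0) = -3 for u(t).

u = -12*sin(t)/65 - 3*cos(t)/130 - 889*exp(t)*sin(4*t)/520 + 523*cos(4*t)*exp(t)/130

Characteristic equation r² - 2r + 17 = 0 has discriminant (-2)² - 4·(17) = -64 < 0, so r = 1 ± 4i.
Hence u_h = C1*cos(4*t)*exp(t) + C2*exp(t)*sin(4*t).
Try u_p = A*cos(t) + B*sin(t). Substituting and equating the coefficients of cos(t) and sin(t) gives A = -3/130, B = -12/65, so u_p = -12*sin(t)/65 - 3*cos(t)/130.
General solution: u = -12*sin(t)/65 - 3*cos(t)/130 + C1*cos(4*t)*exp(t) + C2*exp(t)*sin(4*t).
Apply the initial conditions: u(0) = -3/130 + C1 = 4 and u'(0) = -12/65 + C1 + 4*C2 = -3. Solving gives C1 = 523/130, C2 = -889/520.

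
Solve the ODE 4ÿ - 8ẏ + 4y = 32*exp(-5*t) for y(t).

Divide through by 4: y'' - 2y' + y = 8*exp(-5*t).
Characteristic equation r² - 2r + 1 = 0 has discriminant (-2)² - 4·(1) = 0, so r = 1 is a repeated root.
Hence y_h = (C1 + C2*t)*exp(t).
Try y_p = A*exp(-5*t). Substituting into the equation and dividing by exp(-5*t) gives A = 2/9, so y_p = 2*exp(-5*t)/9.

y = 2*exp(-5*t)/9 + C1*exp(t) + C2*t*exp(t)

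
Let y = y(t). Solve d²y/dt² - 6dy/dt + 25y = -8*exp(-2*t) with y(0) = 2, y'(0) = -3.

y = -8*exp(-2*t)/41 - 409*exp(3*t)*sin(4*t)/164 + 90*cos(4*t)*exp(3*t)/41

Characteristic equation r² - 6r + 25 = 0 has discriminant (-6)² - 4·(25) = -64 < 0, so r = 3 ± 4i.
Hence y_h = C1*cos(4*t)*exp(3*t) + C2*exp(3*t)*sin(4*t).
Try y_p = A*exp(-2*t). Substituting into the equation and dividing by exp(-2*t) gives A = -8/41, so y_p = -8*exp(-2*t)/41.
General solution: y = -8*exp(-2*t)/41 + C1*cos(4*t)*exp(3*t) + C2*exp(3*t)*sin(4*t).
Apply the initial conditions: y(0) = -8/41 + C1 = 2 and y'(0) = 16/41 + 3*C1 + 4*C2 = -3. Solving gives C1 = 90/41, C2 = -409/164.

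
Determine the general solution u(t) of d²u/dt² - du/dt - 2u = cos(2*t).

u = -3*cos(2*t)/20 - sin(2*t)/20 + C1*exp(2*t) + C2*exp(-t)

Characteristic equation r² - r - 2 = 0 factors as (r - 2)(r + 1) = 0, so r = 2, -1.
Hence u_h = C1*exp(2*t) + C2*exp(-t).
Try u_p = A*cos(2*t) + B*sin(2*t). Substituting and equating the coefficients of cos(2t) and sin(2t) gives A = -3/20, B = -1/20, so u_p = -3*cos(2*t)/20 - sin(2*t)/20.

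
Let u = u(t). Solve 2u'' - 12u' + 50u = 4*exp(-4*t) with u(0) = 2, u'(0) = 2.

u = 2*exp(-4*t)/65 - 123*exp(3*t)*sin(4*t)/130 + 128*cos(4*t)*exp(3*t)/65

Divide through by 2: u'' - 6u' + 25u = 2*exp(-4*t).
Characteristic equation r² - 6r + 25 = 0 has discriminant (-6)² - 4·(25) = -64 < 0, so r = 3 ± 4i.
Hence u_h = C1*cos(4*t)*exp(3*t) + C2*exp(3*t)*sin(4*t).
Try u_p = A*exp(-4*t). Substituting into the equation and dividing by exp(-4*t) gives A = 2/65, so u_p = 2*exp(-4*t)/65.
General solution: u = 2*exp(-4*t)/65 + C1*cos(4*t)*exp(3*t) + C2*exp(3*t)*sin(4*t).
Apply the initial conditions: u(0) = 2/65 + C1 = 2 and u'(0) = -8/65 + 3*C1 + 4*C2 = 2. Solving gives C1 = 128/65, C2 = -123/130.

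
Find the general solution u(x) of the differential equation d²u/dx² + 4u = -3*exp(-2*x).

Characteristic equation r² + 4 = 0 has discriminant (0)² - 4·(4) = -16 < 0, so r = ± 2i.
Hence u_h = C1*cos(2*x) + C2*sin(2*x).
Try u_p = A*exp(-2*x). Substituting into the equation and dividing by exp(-2*x) gives A = -3/8, so u_p = -3*exp(-2*x)/8.

u = -3*exp(-2*x)/8 + C1*cos(2*x) + C2*sin(2*x)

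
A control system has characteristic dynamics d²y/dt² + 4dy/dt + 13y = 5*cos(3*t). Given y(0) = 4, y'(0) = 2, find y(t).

Characteristic equation r² + 4r + 13 = 0 has discriminant (4)² - 4·(13) = -36 < 0, so r = -2 ± 3i.
Hence y_h = C1*cos(3*t)*exp(-2*t) + C2*exp(-2*t)*sin(3*t).
Try y_p = A*cos(3*t) + B*sin(3*t). Substituting and equating the coefficients of cos(3t) and sin(3t) gives A = 1/8, B = 3/8, so y_p = cos(3*t)/8 + 3*sin(3*t)/8.
General solution: y = cos(3*t)/8 + 3*sin(3*t)/8 + C1*cos(3*t)*exp(-2*t) + C2*exp(-2*t)*sin(3*t).
Apply the initial conditions: y(0) = 1/8 + C1 = 4 and y'(0) = 9/8 - 2*C1 + 3*C2 = 2. Solving gives C1 = 31/8, C2 = 23/8.

y = cos(3*t)/8 + 3*sin(3*t)/8 + 23*exp(-2*t)*sin(3*t)/8 + 31*cos(3*t)*exp(-2*t)/8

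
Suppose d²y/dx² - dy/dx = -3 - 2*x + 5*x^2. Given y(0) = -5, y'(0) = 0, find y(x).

Characteristic equation r² - r = 0 factors as (r - 1)r = 0, so r = 1, 0.
Hence y_h = C1*exp(x) + C2.
Since 0 is a characteristic root (multiplicity 1), multiply the polynomial trial by x: try y_p = x*(A0 + A1*x + A2*x^2). Substituting and matching coefficients of each power of x gives A0 = -5, A1 = -4, A2 = -5/3, so y_p = -5*x - 4*x^2 - 5*x^3/3.
General solution: y = C2 - 5*x - 4*x^2 - 5*x^3/3 + C1*exp(x).
Apply the initial conditions: y(0) = C1 + C2 = -5 and y'(0) = -5 + C1 = 0. Solving gives C1 = 5, C2 = -10.

y = -10 - 5*x - 4*x**2 + 5*exp(x) - 5*x**3/3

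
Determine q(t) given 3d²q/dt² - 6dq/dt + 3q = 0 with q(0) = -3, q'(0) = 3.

q = -3*exp(t) + 6*t*exp(t)

Divide through by 3: q'' - 2q' + q = 0.
Characteristic equation r² - 2r + 1 = 0 has discriminant (-2)² - 4·(1) = 0, so r = 1 is a repeated root.
Hence q_h = (C1 + C2*t)*exp(t).
Apply the initial conditions: q(0) = C1 = -3 and q'(0) = C1 + C2 = 3. Solving gives C1 = -3, C2 = 6.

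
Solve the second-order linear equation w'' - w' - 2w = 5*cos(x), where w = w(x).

w = -3*cos(x)/2 - sin(x)/2 + C1*exp(-x) + C2*exp(2*x)

Characteristic equation r² - r - 2 = 0 factors as (r + 1)(r - 2) = 0, so r = -1, 2.
Hence w_h = C1*exp(-x) + C2*exp(2*x).
Try w_p = A*cos(x) + B*sin(x). Substituting and equating the coefficients of cos(x) and sin(x) gives A = -3/2, B = -1/2, so w_p = -3*cos(x)/2 - sin(x)/2.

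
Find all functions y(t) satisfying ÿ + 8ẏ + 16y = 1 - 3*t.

y = 5/32 - 3*t/16 + C1*exp(-4*t) + C2*t*exp(-4*t)

Characteristic equation r² + 8r + 16 = 0 has discriminant (8)² - 4·(16) = 0, so r = -4 is a repeated root.
Hence y_h = (C1 + C2*t)*exp(-4*t).
For the particular solution try y_p = A0 + A1*t. Substituting and matching coefficients of each power of t gives A0 = 5/32, A1 = -3/16, so y_p = 5/32 - 3*t/16.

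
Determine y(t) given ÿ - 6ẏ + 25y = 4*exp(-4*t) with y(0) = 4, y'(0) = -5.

y = 4*exp(-4*t)/65 - 1077*exp(3*t)*sin(4*t)/260 + 256*cos(4*t)*exp(3*t)/65

Characteristic equation r² - 6r + 25 = 0 has discriminant (-6)² - 4·(25) = -64 < 0, so r = 3 ± 4i.
Hence y_h = C1*cos(4*t)*exp(3*t) + C2*exp(3*t)*sin(4*t).
Try y_p = A*exp(-4*t). Substituting into the equation and dividing by exp(-4*t) gives A = 4/65, so y_p = 4*exp(-4*t)/65.
General solution: y = 4*exp(-4*t)/65 + C1*cos(4*t)*exp(3*t) + C2*exp(3*t)*sin(4*t).
Apply the initial conditions: y(0) = 4/65 + C1 = 4 and y'(0) = -16/65 + 3*C1 + 4*C2 = -5. Solving gives C1 = 256/65, C2 = -1077/260.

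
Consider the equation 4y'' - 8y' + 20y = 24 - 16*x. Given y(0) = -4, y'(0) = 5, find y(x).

Divide through by 4: y'' - 2y' + 5y = 6 - 4*x.
Characteristic equation r² - 2r + 5 = 0 has discriminant (-2)² - 4·(5) = -16 < 0, so r = 1 ± 2i.
Hence y_h = C1*cos(2*x)*exp(x) + C2*exp(x)*sin(2*x).
For the particular solution try y_p = A0 + A1*x. Substituting and matching coefficients of each power of x gives A0 = 22/25, A1 = -4/5, so y_p = 22/25 - 4*x/5.
General solution: y = 22/25 - 4*x/5 + C1*cos(2*x)*exp(x) + C2*exp(x)*sin(2*x).
Apply the initial conditions: y(0) = 22/25 + C1 = -4 and y'(0) = -4/5 + C1 + 2*C2 = 5. Solving gives C1 = -122/25, C2 = 267/50.

y = 22/25 - 4*x/5 - 122*cos(2*x)*exp(x)/25 + 267*exp(x)*sin(2*x)/50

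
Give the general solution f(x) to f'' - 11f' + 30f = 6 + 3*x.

Characteristic equation r² - 11r + 30 = 0 factors as (r - 6)(r - 5) = 0, so r = 6, 5.
Hence f_h = C1*exp(6*x) + C2*exp(5*x).
For the particular solution try f_p = A0 + A1*x. Substituting and matching coefficients of each power of x gives A0 = 71/300, A1 = 1/10, so f_p = 71/300 + x/10.

f = 71/300 + x/10 + C1*exp(6*x) + C2*exp(5*x)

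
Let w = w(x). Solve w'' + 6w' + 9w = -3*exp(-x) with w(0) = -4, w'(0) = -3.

w = -13*exp(-3*x)/4 - 3*exp(-x)/4 - 27*x*exp(-3*x)/2

Characteristic equation r² + 6r + 9 = 0 has discriminant (6)² - 4·(9) = 0, so r = -3 is a repeated root.
Hence w_h = (C1 + C2*x)*exp(-3*x).
Try w_p = A*exp(-x). Substituting into the equation and dividing by exp(-x) gives A = -3/4, so w_p = -3*exp(-x)/4.
General solution: w = -3*exp(-x)/4 + C1*exp(-3*x) + C2*x*exp(-3*x).
Apply the initial conditions: w(0) = -3/4 + C1 = -4 and w'(0) = 3/4 + C2 - 3*C1 = -3. Solving gives C1 = -13/4, C2 = -27/2.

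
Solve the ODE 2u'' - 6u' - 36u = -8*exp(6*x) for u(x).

Divide through by 2: u'' - 3u' - 18u = -4*exp(6*x).
Characteristic equation r² - 3r - 18 = 0 factors as (r + 3)(r - 6) = 0, so r = -3, 6.
Hence u_h = C1*exp(-3*x) + C2*exp(6*x).
Since exp(6*x) solves the homogeneous equation (r = 6 is a root of multiplicity 1), multiply the trial by x. Try u_p = A*x*exp(6*x). Substituting into the equation and dividing by exp(6*x) gives A = -4/9, so u_p = -4*x*exp(6*x)/9.

u = C1*exp(-3*x) + C2*exp(6*x) - 4*x*exp(6*x)/9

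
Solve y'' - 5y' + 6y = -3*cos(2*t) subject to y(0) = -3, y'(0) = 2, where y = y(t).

y = -41*exp(2*t)/4 - 3*cos(2*t)/52 + 15*sin(2*t)/52 + 95*exp(3*t)/13

Characteristic equation r² - 5r + 6 = 0 factors as (r - 2)(r - 3) = 0, so r = 2, 3.
Hence y_h = C1*exp(2*t) + C2*exp(3*t).
Try y_p = A*cos(2*t) + B*sin(2*t). Substituting and equating the coefficients of cos(2t) and sin(2t) gives A = -3/52, B = 15/52, so y_p = -3*cos(2*t)/52 + 15*sin(2*t)/52.
General solution: y = -3*cos(2*t)/52 + 15*sin(2*t)/52 + C1*exp(2*t) + C2*exp(3*t).
Apply the initial conditions: y(0) = -3/52 + C1 + C2 = -3 and y'(0) = 15/26 + 2*C1 + 3*C2 = 2. Solving gives C1 = -41/4, C2 = 95/13.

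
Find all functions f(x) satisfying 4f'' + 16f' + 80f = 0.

f = C1*cos(4*x)*exp(-2*x) + C2*exp(-2*x)*sin(4*x)

Divide through by 4: f'' + 4f' + 20f = 0.
Characteristic equation r² + 4r + 20 = 0 has discriminant (4)² - 4·(20) = -64 < 0, so r = -2 ± 4i.
Hence f_h = C1*cos(4*x)*exp(-2*x) + C2*exp(-2*x)*sin(4*x).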